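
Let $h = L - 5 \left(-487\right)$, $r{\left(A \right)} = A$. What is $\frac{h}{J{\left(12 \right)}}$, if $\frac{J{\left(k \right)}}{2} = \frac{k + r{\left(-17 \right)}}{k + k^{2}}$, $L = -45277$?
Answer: $\frac{3341676}{5} \approx 6.6834 \cdot 10^{5}$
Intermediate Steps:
$h = -42842$ ($h = -45277 - 5 \left(-487\right) = -45277 - -2435 = -45277 + 2435 = -42842$)
$J{\left(k \right)} = \frac{2 \left(-17 + k\right)}{k + k^{2}}$ ($J{\left(k \right)} = 2 \frac{k - 17}{k + k^{2}} = 2 \frac{-17 + k}{k + k^{2}} = \frac{2 \left(-17 + k\right)}{k + k^{2}}$)
$\frac{h}{J{\left(12 \right)}} = - \frac{42842}{2 \cdot \frac{1}{12} \frac{1}{1 + 12} \left(-17 + 12\right)} = - \frac{42842}{2 \cdot \frac{1}{12} \cdot \frac{1}{13} \left(-5\right)} = - \frac{42842}{- \frac{5}{78}} = \left(-42842\right) \left(- \frac{78}{5}\right) = \frac{3341676}{5}$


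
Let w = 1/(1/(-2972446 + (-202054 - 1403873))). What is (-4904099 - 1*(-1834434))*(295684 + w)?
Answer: 13146420529185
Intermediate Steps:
w = -4578373 (w = 1/(1/(-2972446 - 1605927)) = 1/(1/(-4578373)) = 1/(-1/4578373) = -4578373)
(-4904099 - 1*(-1834434))*(295684 + w) = (-4904099 - 1*(-1834434))*(295684 - 4578373) = (-4904099 + 1834434)*(-4282689) = -3069665*(-4282689) = 13146420529185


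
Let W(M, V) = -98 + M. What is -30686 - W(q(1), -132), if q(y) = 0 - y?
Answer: -30587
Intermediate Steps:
q(y) = -y
-30686 - W(q(1), -132) = -30686 - (-98 - 1*1) = -30686 - (-98 - 1) = -30686 - 1*(-99) = -30686 + 99 = -30587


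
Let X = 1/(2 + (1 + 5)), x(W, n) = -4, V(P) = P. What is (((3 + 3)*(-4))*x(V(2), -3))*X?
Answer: 12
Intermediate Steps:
X = ⅛ (X = 1/(2 + 6) = 1/8 = ⅛ ≈ 0.12500)
(((3 + 3)*(-4))*x(V(2), -3))*X = (((3 + 3)*(-4))*(-4))*(⅛) = ((6*(-4))*(-4))*(⅛) = -24*(-4)*(⅛) = 96*(⅛) = 12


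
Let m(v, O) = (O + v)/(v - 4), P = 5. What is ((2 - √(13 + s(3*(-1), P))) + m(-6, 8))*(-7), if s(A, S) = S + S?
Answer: -63/5 + 7*√23 ≈ 20.971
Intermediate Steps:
s(A, S) = 2*S
m(v, O) = (O + v)/(-4 + v)
((2 - √(13 + s(3*(-1), P))) + m(-6, 8))*(-7) = ((2 - √(13 + 2*5)) + (8 - 6)/(-4 - 6))*(-7) = ((2 - √(13 + 10)) + 2/(-10))*(-7) = ((2 - √23) - ⅒*2)*(-7) = ((2 - √23) - ⅕)*(-7) = (9/5 - √23)*(-7) = -63/5 + 7*√23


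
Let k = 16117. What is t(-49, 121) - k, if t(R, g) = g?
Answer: -15996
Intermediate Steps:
t(-49, 121) - k = 121 - 1*16117 = 121 - 16117 = -15996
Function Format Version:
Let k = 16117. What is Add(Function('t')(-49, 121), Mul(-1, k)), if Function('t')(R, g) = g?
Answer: -15996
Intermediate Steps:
Add(Function('t')(-49, 121), Mul(-1, k)) = Add(121, Mul(-1, 16117)) = Add(121, -16117) = -15996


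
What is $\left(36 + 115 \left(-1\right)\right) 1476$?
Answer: $-116604$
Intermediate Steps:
$\left(36 + 115 \left(-1\right)\right) 1476 = \left(36 - 115\right) 1476 = \left(-79\right) 1476 = -116604$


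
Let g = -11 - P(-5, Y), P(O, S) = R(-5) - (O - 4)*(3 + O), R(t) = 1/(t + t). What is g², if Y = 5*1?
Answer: 5041/100 ≈ 50.410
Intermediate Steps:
Y = 5
R(t) = 1/(2*t)
P(O, S) = -⅒ - (-4 + O)*(3 + O) (P(O, S) = (½)/(-5) - (O - 4)*(3 + O) = (½)*(-⅕) - (-4 + O)*(3 + O) = -⅒ - (-4 + O)*(3 + O))
g = 71/10 (g = -11 - (119/10 - 5 - 1*(-5)²) = -11 - (119/10 - 5 - 1*25) = -11 - (119/10 - 5 - 25) = -11 - 1*(-181/10) = -11 + 181/10 = 71/10 ≈ 7.1000)
g² = (71/10)² = 5041/100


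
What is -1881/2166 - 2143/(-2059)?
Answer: 13487/78242 ≈ 0.17238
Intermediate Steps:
-1881/2166 - 2143/(-2059) = -1881*1/2166 - 2143*(-1/2059) = -33/38 + 2143/2059 = 13487/78242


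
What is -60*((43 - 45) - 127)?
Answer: 7740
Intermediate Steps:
-60*((43 - 45) - 127) = -60*(-2 - 127) = -60*(-129) = 7740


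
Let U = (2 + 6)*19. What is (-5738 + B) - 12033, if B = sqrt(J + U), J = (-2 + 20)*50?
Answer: -17771 + 2*sqrt(263) ≈ -17739.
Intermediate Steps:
J = 900 (J = 18*50 = 900)
U = 152 (U = 8*19 = 152)
B = 2*sqrt(263) (B = sqrt(900 + 152) = sqrt(1052) = 2*sqrt(263) ≈ 32.435)
(-5738 + B) - 12033 = (-5738 + 2*sqrt(263)) - 12033 = -17771 + 2*sqrt(263)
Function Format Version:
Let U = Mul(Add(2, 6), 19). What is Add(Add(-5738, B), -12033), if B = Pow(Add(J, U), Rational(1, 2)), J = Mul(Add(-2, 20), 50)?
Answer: Add(-17771, Mul(2, Pow(263, Rational(1, 2)))) ≈ -17739.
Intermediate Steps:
J = 900 (J = Mul(18, 50) = 900)
U = 152 (U = Mul(8, 19) = 152)
B = Mul(2, Pow(263, Rational(1, 2))) (B = Pow(Add(900, 152), Rational(1, 2)) = Pow(1052, Rational(1, 2)) = Mul(2, Pow(263, Rational(1, 2))) ≈ 32.435)
Add(Add(-5738, B), -12033) = Add(Add(-5738, Mul(2, Pow(263, Rational(1, 2)))), -12033) = Add(-17771, Mul(2, Pow(263, Rational(1, 2))))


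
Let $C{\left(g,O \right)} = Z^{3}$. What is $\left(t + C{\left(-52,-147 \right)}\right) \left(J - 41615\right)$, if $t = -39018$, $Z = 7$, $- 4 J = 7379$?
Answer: $\frac{6723223325}{4} \approx 1.6808 \cdot 10^{9}$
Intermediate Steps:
$J = - \frac{7379}{4}$ ($J = \left(- \frac{1}{4}\right) 7379 = - \frac{7379}{4} \approx -1844.8$)
$C{\left(g,O \right)} = 343$ ($C{\left(g,O \right)} = 7^{3} = 343$)
$\left(t + C{\left(-52,-147 \right)}\right) \left(J - 41615\right) = \left(-39018 + 343\right) \left(- \frac{7379}{4} - 41615\right) = \left(-38675\right) \left(- \frac{173839}{4}\right) = \frac{6723223325}{4}$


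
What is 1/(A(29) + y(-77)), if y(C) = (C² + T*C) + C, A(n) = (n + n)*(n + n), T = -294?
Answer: 1/31854 ≈ 3.1393e-5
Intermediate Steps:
A(n) = 4*n² (A(n) = (2*n)*(2*n) = 4*n²)
y(C) = C² - 293*C (y(C) = (C² - 294*C) + C = C² - 293*C)
1/(A(29) + y(-77)) = 1/(4*29² - 77*(-293 - 77)) = 1/(4*841 - 77*(-370)) = 1/(3364 + 28490) = 1/31854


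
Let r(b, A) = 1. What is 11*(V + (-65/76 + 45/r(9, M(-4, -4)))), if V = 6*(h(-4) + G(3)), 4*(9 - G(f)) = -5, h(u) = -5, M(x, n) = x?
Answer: 63239/76 ≈ 832.09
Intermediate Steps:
G(f) = 41/4 (G(f) = 9 - 1/4*(-5) = 9 + 5/4 = 41/4)
V = 63/2 (V = 6*(-5 + 41/4) = 6*(21/4) = 63/2 ≈ 31.500)
11*(V + (-65/76 + 45/r(9, M(-4, -4)))) = 11*(63/2 + (-65/76 + 45/1)) = 11*(63/2 + (-65*1/76 + 45*1)) = 11*(63/2 + (-65/76 + 45)) = 11*(63/2 + 3355/76) = 11*(5749/76) = 63239/76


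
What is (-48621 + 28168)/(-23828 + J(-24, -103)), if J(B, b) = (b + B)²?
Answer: 20453/7699 ≈ 2.6566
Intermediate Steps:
J(B, b) = (B + b)²
(-48621 + 28168)/(-23828 + J(-24, -103)) = (-48621 + 28168)/(-23828 + (-24 - 103)²) = -20453/(-23828 + (-127)²) = -20453/(-23828 + 16129) = -20453/(-7699) = -20453*(-1/7699) = 20453/7699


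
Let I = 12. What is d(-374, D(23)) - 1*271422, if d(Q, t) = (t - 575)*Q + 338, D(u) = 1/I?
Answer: -336391/6 ≈ -56065.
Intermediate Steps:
D(u) = 1/12
d(Q, t) = 338 + Q*(-575 + t) (d(Q, t) = (-575 + t)*Q + 338 = Q*(-575 + t) + 338 = 338 + Q*(-575 + t))
d(-374, D(23)) - 1*271422 = (338 - 575*(-374) - 374*1/12) - 1*271422 = (338 + 215050 - 187/6) - 271422 = 1292141/6 - 271422 = -336391/6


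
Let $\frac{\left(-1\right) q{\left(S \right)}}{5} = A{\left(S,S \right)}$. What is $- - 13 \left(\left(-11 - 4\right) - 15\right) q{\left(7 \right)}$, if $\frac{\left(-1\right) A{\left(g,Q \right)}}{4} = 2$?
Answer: $-15600$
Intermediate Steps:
$A{\left(g,Q \right)} = -8$ ($A{\left(g,Q \right)} = \left(-4\right) 2 = -8$)
$q{\left(S \right)} = 40$ ($q{\left(S \right)} = \left(-5\right) \left(-8\right) = 40$)
$- - 13 \left(\left(-11 - 4\right) - 15\right) q{\left(7 \right)} = - - 13 \left(\left(-11 - 4\right) - 15\right) 40 = - - 13 \left(-15 - 15\right) 40 = - \left(-13\right) \left(-30\right) 40 = - 390 \cdot 40 = \left(-1\right) 15600 = -15600$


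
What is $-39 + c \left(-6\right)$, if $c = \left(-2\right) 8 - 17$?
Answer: $159$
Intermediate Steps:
$c = -33$ ($c = -16 - 17 = -33$)
$-39 + c \left(-6\right) = -39 - -198 = -39 + 198 = 159$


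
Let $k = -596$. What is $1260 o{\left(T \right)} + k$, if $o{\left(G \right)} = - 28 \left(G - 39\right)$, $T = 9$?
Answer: $1057804$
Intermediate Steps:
$o{\left(G \right)} = 1092 - 28 G$ ($o{\left(G \right)} = - 28 \left(-39 + G\right) = 1092 - 28 G$)
$1260 o{\left(T \right)} + k = 1260 \left(1092 - 252\right) - 596 = 1260 \cdot 840 - 596 = 1058400 - 596 = 1057804$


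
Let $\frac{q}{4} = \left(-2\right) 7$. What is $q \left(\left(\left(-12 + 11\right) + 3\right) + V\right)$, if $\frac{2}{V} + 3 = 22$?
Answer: $- \frac{2240}{19} \approx -117.89$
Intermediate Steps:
$V = \frac{2}{19}$ ($V = \frac{2}{-3 + 22} = \frac{2}{19} \approx 0.10526$)
$q = -56$ ($q = 4 \left(\left(-2\right) 7\right) = 4 \left(-14\right) = -56$)
$q \left(\left(\left(-12 + 11\right) + 3\right) + V\right) = - 56 \left(\left(\left(-12 + 11\right) + 3\right) + \frac{2}{19}\right) = - 56 \left(\left(-1 + 3\right) + \frac{2}{19}\right) = - 56 \left(2 + \frac{2}{19}\right) = \left(-56\right) \frac{40}{19} = - \frac{2240}{19}$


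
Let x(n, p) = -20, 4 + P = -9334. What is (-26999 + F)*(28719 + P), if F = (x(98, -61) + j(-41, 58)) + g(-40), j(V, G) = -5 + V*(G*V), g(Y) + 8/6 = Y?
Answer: 4095166538/3 ≈ 1.3651e+9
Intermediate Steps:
P = -9338 (P = -4 - 9334 = -9338)
g(Y) = -4/3 + Y
j(V, G) = -5 + G*V²
F = 292295/3 (F = (-20 + (-5 + 58*(-41)²)) + (-4/3 - 40) = (-20 + (-5 + 58*1681)) - 124/3 = (-20 + (-5 + 97498)) - 124/3 = (-20 + 97493) - 124/3 = 97473 - 124/3 = 292295/3 ≈ 97432.)
(-26999 + F)*(28719 + P) = (-26999 + 292295/3)*(28719 - 9338) = (211298/3)*19381 = 4095166538/3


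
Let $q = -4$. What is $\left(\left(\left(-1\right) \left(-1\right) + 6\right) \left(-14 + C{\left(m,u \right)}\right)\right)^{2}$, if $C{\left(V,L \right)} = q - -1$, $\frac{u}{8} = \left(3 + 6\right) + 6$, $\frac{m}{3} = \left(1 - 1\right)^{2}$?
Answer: $14161$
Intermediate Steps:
$m = 0$ ($m = 3 \left(1 - 1\right)^{2} = 3 \cdot 0^{2} = 3 \cdot 0 = 0$)
$u = 120$ ($u = 8 \left(\left(3 + 6\right) + 6\right) = 8 \left(9 + 6\right) = 8 \cdot 15 = 120$)
$C{\left(V,L \right)} = -3$ ($C{\left(V,L \right)} = -4 - -1 = -4 + 1 = -3$)
$\left(\left(\left(-1\right) \left(-1\right) + 6\right) \left(-14 + C{\left(m,u \right)}\right)\right)^{2} = \left(\left(\left(-1\right) \left(-1\right) + 6\right) \left(-14 - 3\right)\right)^{2} = \left(\left(1 + 6\right) \left(-17\right)\right)^{2} = \left(7 \left(-17\right)\right)^{2} = \left(-119\right)^{2} = 14161$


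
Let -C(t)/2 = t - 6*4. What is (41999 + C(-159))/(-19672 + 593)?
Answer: -42365/19079 ≈ -2.2205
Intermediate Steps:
C(t) = 48 - 2*t (C(t) = -2*(t - 6*4) = -2*(t - 24) = -2*(-24 + t) = 48 - 2*t)
(41999 + C(-159))/(-19672 + 593) = (41999 + (48 - 2*(-159)))/(-19672 + 593) = (41999 + (48 + 318))/(-19079) = (41999 + 366)*(-1/19079) = 42365*(-1/19079) = -42365/19079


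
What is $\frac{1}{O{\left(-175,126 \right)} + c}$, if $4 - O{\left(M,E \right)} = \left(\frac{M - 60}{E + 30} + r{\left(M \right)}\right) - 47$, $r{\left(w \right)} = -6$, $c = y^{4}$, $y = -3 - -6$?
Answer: $\frac{156}{21763} \approx 0.0071681$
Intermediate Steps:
$y = 3$ ($y = -3 + 6 = 3$)
$c = 81$ ($c = 3^{4} = 81$)
$O{\left(M,E \right)} = 57 - \frac{-60 + M}{30 + E}$ ($O{\left(M,E \right)} = 4 - \left(\left(\frac{M - 60}{E + 30} - 6\right) - 47\right) = 4 - \left(\left(\frac{-60 + M}{30 + E} - 6\right) - 47\right) = 4 - \left(\left(-6 + \frac{-60 + M}{30 + E}\right) - 47\right) = 4 - \left(-53 + \frac{-60 + M}{30 + E}\right) = 4 + \left(53 - \frac{-60 + M}{30 + E}\right) = 57 - \frac{-60 + M}{30 + E}$)
$\frac{1}{O{\left(-175,126 \right)} + c} = \frac{1}{\frac{1770 - -175 + 57 \cdot 126}{30 + 126} + 81} = \frac{1}{\frac{1770 + 175 + 7182}{156} + 81} = \frac{1}{\frac{1}{156} \cdot 9127 + 81} = \frac{1}{\frac{9127}{156} + 81} = \frac{1}{\frac{21763}{156}} = \frac{156}{21763}$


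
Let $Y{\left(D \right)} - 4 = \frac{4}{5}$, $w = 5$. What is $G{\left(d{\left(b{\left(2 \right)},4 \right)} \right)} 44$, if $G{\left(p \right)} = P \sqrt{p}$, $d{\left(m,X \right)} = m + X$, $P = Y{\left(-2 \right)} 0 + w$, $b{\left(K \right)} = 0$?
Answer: $440$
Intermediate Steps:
$Y{\left(D \right)} = \frac{24}{5}$ ($Y{\left(D \right)} = 4 + \frac{4}{5} = \frac{24}{5}$)
$P = 5$ ($P = \frac{24}{5} \cdot 0 + 5 = 0 + 5 = 5$)
$d{\left(m,X \right)} = X + m$
$G{\left(p \right)} = 5 \sqrt{p}$
$G{\left(d{\left(b{\left(2 \right)},4 \right)} \right)} 44 = 5 \sqrt{4 + 0} \cdot 44 = 5 \sqrt{4} \cdot 44 = 5 \cdot 2 \cdot 44 = 10 \cdot 44 = 440$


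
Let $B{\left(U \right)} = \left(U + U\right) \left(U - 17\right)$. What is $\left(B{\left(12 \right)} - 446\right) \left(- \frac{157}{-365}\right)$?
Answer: $- \frac{88862}{365} \approx -243.46$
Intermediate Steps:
$B{\left(U \right)} = 2 U \left(-17 + U\right)$
$\left(B{\left(12 \right)} - 446\right) \left(- \frac{157}{-365}\right) = \left(2 \cdot 12 \left(-17 + 12\right) - 446\right) \left(- \frac{157}{-365}\right) = \left(2 \cdot 12 \left(-5\right) - 446\right) \left(\left(-157\right) \left(- \frac{1}{365}\right)\right) = \left(-120 - 446\right) \frac{157}{365} = \left(-566\right) \frac{157}{365} = - \frac{88862}{365}$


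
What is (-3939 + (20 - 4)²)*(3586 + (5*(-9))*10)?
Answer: -11549888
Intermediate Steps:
(-3939 + (20 - 4)²)*(3586 + (5*(-9))*10) = (-3939 + 16²)*(3586 - 45*10) = (-3939 + 256)*(3586 - 450) = -3683*3136 = -11549888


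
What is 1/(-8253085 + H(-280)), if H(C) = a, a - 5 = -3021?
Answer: -1/8256101 ≈ -1.2112e-7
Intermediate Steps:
a = -3016 (a = 5 - 3021 = -3016)
H(C) = -3016
1/(-8253085 + H(-280)) = 1/(-8253085 - 3016) = 1/(-8256101) = -1/8256101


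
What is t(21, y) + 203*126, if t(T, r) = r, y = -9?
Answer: 25569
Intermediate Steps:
t(21, y) + 203*126 = -9 + 203*126 = -9 + 25578 = 25569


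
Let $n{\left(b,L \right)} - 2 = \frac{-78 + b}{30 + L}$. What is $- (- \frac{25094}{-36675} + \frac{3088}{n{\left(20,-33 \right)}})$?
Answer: $- \frac{21335201}{146700} \approx -145.43$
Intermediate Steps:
$n{\left(b,L \right)} = 2 + \frac{-78 + b}{30 + L}$
$- (- \frac{25094}{-36675} + \frac{3088}{n{\left(20,-33 \right)}}) = - (- \frac{25094}{-36675} + \frac{3088}{\frac{1}{30 - 33} \left(-18 + 20 + 2 \left(-33\right)\right)}) = - (\left(-25094\right) \left(- \frac{1}{36675}\right) + \frac{3088}{\frac{1}{-3} \left(-18 + 20 - 66\right)}) = - (\frac{25094}{36675} + \frac{3088}{\left(- \frac{1}{3}\right) \left(-64\right)}) = - (\frac{25094}{36675} + \frac{3088}{\frac{64}{3}}) = - (\frac{25094}{36675} + 3088 \cdot \frac{3}{64}) = - (\frac{25094}{36675} + \frac{579}{4}) = \left(-1\right) \frac{21335201}{146700} = - \frac{21335201}{146700}$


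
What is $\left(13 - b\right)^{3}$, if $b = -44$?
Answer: $185193$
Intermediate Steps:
$\left(13 - b\right)^{3} = \left(13 - -44\right)^{3} = \left(13 + 44\right)^{3} = 57^{3} = 185193$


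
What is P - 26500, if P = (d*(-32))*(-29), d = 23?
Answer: -5156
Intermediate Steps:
P = 21344 (P = (23*(-32))*(-29) = -736*(-29) = 21344)
P - 26500 = 21344 - 26500 = -5156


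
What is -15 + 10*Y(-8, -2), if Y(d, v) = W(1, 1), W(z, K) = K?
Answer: -5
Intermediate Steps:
Y(d, v) = 1
-15 + 10*Y(-8, -2) = -15 + 10*1 = -15 + 10 = -5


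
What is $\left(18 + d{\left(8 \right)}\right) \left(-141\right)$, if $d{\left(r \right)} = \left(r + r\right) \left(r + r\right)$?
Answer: $-38634$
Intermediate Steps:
$d{\left(r \right)} = 4 r^{2}$ ($d{\left(r \right)} = 2 r 2 r = 4 r^{2}$)
$\left(18 + d{\left(8 \right)}\right) \left(-141\right) = \left(18 + 4 \cdot 8^{2}\right) \left(-141\right) = \left(18 + 4 \cdot 64\right) \left(-141\right) = \left(18 + 256\right) \left(-141\right) = 274 \left(-141\right) = -38634$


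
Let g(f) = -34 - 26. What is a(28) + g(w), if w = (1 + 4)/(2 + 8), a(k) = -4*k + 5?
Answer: -167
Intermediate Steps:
a(k) = 5 - 4*k
w = ½ (w = 5/10 = 5*(⅒) = ½ ≈ 0.50000)
g(f) = -60
a(28) + g(w) = (5 - 4*28) - 60 = (5 - 112) - 60 = -107 - 60 = -167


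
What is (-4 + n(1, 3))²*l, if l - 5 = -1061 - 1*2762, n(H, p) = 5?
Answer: -3818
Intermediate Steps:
l = -3818 (l = 5 + (-1061 - 1*2762) = 5 + (-1061 - 2762) = 5 - 3823 = -3818)
(-4 + n(1, 3))²*l = (-4 + 5)²*(-3818) = 1²*(-3818) = 1*(-3818) = -3818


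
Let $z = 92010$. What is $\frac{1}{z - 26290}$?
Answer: $\frac{1}{65720} \approx 1.5216 \cdot 10^{-5}$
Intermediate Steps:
$\frac{1}{z - 26290} = \frac{1}{92010 - 26290} = \frac{1}{65720}$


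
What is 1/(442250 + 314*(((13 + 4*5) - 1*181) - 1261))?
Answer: -1/176 ≈ -0.0056818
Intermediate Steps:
1/(442250 + 314*(((13 + 4*5) - 1*181) - 1261)) = 1/(442250 + 314*(((13 + 20) - 181) - 1261)) = 1/(442250 + 314*((33 - 181) - 1261)) = 1/(442250 + 314*(-148 - 1261)) = 1/(442250 + 314*(-1409)) = 1/(442250 - 442426) = 1/(-176) = -1/176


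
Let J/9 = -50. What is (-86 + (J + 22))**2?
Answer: 264196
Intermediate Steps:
J = -450 (J = 9*(-50) = -450)
(-86 + (J + 22))**2 = (-86 + (-450 + 22))**2 = (-86 - 428)**2 = (-514)**2 = 264196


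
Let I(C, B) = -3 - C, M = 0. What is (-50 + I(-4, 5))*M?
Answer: 0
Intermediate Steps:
(-50 + I(-4, 5))*M = (-50 + (-3 - 1*(-4)))*0 = (-50 + (-3 + 4))*0 = (-50 + 1)*0 = -49*0 = 0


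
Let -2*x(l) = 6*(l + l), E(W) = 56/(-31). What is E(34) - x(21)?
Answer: 3850/31 ≈ 124.19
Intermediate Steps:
E(W) = -56/31 (E(W) = 56*(-1/31) = -56/31)
x(l) = -6*l (x(l) = -3*(l + l) = -3*2*l = -6*l)
E(34) - x(21) = -56/31 - (-6)*21 = -56/31 - 1*(-126) = -56/31 + 126 = 3850/31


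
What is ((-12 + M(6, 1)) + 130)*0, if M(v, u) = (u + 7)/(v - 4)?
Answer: 0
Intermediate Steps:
M(v, u) = (7 + u)/(-4 + v)
((-12 + M(6, 1)) + 130)*0 = ((-12 + (7 + 1)/(-4 + 6)) + 130)*0 = ((-12 + 8/2) + 130)*0 = ((-12 + (1/2)*8) + 130)*0 = ((-12 + 4) + 130)*0 = (-8 + 130)*0 = 122*0 = 0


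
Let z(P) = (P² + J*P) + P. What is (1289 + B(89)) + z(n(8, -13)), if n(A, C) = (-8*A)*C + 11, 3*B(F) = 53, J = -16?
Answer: 2097932/3 ≈ 6.9931e+5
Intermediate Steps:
B(F) = 53/3 (B(F) = (⅓)*53 = 53/3)
n(A, C) = 11 - 8*A*C (n(A, C) = -8*A*C + 11 = 11 - 8*A*C)
z(P) = P² - 15*P (z(P) = (P² - 16*P) + P = P² - 15*P)
(1289 + B(89)) + z(n(8, -13)) = (1289 + 53/3) + (11 - 8*8*(-13))*(-15 + (11 - 8*8*(-13))) = 3920/3 + (11 + 832)*(-15 + (11 + 832)) = 3920/3 + 843*(-15 + 843) = 3920/3 + 843*828 = 3920/3 + 698004 = 2097932/3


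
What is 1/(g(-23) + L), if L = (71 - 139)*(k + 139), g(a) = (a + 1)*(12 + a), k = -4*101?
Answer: 1/18262 ≈ 5.4759e-5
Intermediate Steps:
k = -404
g(a) = (1 + a)*(12 + a)
L = 18020 (L = (71 - 139)*(-404 + 139) = -68*(-265) = 18020)
1/(g(-23) + L) = 1/((12 + (-23)² + 13*(-23)) + 18020) = 1/((12 + 529 - 299) + 18020) = 1/(242 + 18020) = 1/18262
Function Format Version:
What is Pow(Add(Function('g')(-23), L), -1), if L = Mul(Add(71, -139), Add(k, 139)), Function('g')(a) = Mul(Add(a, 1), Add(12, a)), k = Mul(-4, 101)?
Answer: Rational(1, 18262) ≈ 5.4759e-5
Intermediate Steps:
k = -404
Function('g')(a) = Mul(Add(1, a), Add(12, a))
L = 18020 (L = Mul(Add(71, -139), Add(-404, 139)) = Mul(-68, -265) = 18020)
Pow(Add(Function('g')(-23), L), -1) = Pow(Add(Add(12, Pow(-23, 2), Mul(13, -23)), 18020), -1) = Pow(Add(Add(12, 529, -299), 18020), -1) = Pow(Add(242, 18020), -1) = Pow(18262, -1) = Rational(1, 18262)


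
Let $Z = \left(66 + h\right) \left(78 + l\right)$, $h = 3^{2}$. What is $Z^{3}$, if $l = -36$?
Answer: $31255875000$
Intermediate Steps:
$h = 9$
$Z = 3150$ ($Z = \left(66 + 9\right) \left(78 - 36\right) = 75 \cdot 42 = 3150$)
$Z^{3} = 3150^{3} = 31255875000$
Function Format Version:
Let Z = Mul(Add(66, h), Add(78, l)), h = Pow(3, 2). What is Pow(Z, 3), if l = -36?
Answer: 31255875000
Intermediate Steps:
h = 9
Z = 3150 (Z = Mul(Add(66, 9), Add(78, -36)) = Mul(75, 42) = 3150)
Pow(Z, 3) = Pow(3150, 3) = 31255875000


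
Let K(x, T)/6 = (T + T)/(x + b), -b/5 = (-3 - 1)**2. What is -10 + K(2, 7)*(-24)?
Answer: 206/13 ≈ 15.846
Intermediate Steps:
b = -80 (b = -5*(-3 - 1)**2 = -5*(-4)**2 = -5*16 = -80)
K(x, T) = 12*T/(-80 + x) (K(x, T) = 6*((T + T)/(x - 80)) = 6*((2*T)/(-80 + x)) = 6*(2*T/(-80 + x)) = 12*T/(-80 + x))
-10 + K(2, 7)*(-24) = -10 + (12*7/(-80 + 2))*(-24) = -10 + (12*7/(-78))*(-24) = -10 + (12*7*(-1/78))*(-24) = -10 - 14/13*(-24) = -10 + 336/13 = 206/13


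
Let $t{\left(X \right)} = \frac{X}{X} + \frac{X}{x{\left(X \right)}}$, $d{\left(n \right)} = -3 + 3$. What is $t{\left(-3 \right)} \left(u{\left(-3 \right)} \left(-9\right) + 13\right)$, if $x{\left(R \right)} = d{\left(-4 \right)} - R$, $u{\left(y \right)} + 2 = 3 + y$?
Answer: $0$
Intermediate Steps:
$u{\left(y \right)} = 1 + y$ ($u{\left(y \right)} = -2 + \left(3 + y\right) = 1 + y$)
$d{\left(n \right)} = 0$
$x{\left(R \right)} = - R$ ($x{\left(R \right)} = 0 - R = - R$)
$t{\left(X \right)} = 0$ ($t{\left(X \right)} = \frac{X}{X} + \frac{X}{\left(-1\right) X} = 1 + X \left(- \frac{1}{X}\right) = 1 - 1 = 0$)
$t{\left(-3 \right)} \left(u{\left(-3 \right)} \left(-9\right) + 13\right) = 0 \left(\left(1 - 3\right) \left(-9\right) + 13\right) = 0 \left(\left(-2\right) \left(-9\right) + 13\right) = 0 \left(18 + 13\right) = 0 \cdot 31 = 0$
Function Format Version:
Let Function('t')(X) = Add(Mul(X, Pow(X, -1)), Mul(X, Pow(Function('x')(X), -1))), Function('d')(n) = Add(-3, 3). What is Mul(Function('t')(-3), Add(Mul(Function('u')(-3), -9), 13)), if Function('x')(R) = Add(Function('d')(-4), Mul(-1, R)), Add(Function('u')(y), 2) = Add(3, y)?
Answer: 0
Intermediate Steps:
Function('u')(y) = Add(1, y) (Function('u')(y) = Add(-2, Add(3, y)) = Add(1, y))
Function('d')(n) = 0
Function('x')(R) = Mul(-1, R) (Function('x')(R) = Add(0, Mul(-1, R)) = Mul(-1, R))
Function('t')(X) = 0 (Function('t')(X) = Add(Mul(X, Pow(X, -1)), Mul(X, Pow(Mul(-1, X), -1))) = Add(1, Mul(X, Mul(-1, Pow(X, -1)))) = Add(1, -1) = 0)
Mul(Function('t')(-3), Add(Mul(Function('u')(-3), -9), 13)) = Mul(0, Add(Mul(Add(1, -3), -9), 13)) = Mul(0, Add(Mul(-2, -9), 13)) = Mul(0, Add(18, 13)) = Mul(0, 31) = 0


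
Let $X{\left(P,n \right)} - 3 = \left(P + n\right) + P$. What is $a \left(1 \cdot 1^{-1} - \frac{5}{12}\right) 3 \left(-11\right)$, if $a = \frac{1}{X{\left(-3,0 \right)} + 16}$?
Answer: $- \frac{77}{52} \approx -1.4808$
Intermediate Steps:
$X{\left(P,n \right)} = 3 + n + 2 P$ ($X{\left(P,n \right)} = 3 + \left(\left(P + n\right) + P\right) = 3 + \left(n + 2 P\right) = 3 + n + 2 P$)
$a = \frac{1}{13}$ ($a = \frac{1}{\left(3 + 0 + 2 \left(-3\right)\right) + 16} = \frac{1}{\left(3 + 0 - 6\right) + 16} = \frac{1}{-3 + 16} = \frac{1}{13} \approx 0.076923$)
$a \left(1 \cdot 1^{-1} - \frac{5}{12}\right) 3 \left(-11\right) = \frac{1 \cdot 1^{-1} - \frac{5}{12}}{13} \cdot 3 \left(-11\right) = \frac{1 \cdot 1 - \frac{5}{12}}{13} \left(-33\right) = \frac{1 - \frac{5}{12}}{13} \left(-33\right) = \frac{1}{13} \cdot \frac{7}{12} \left(-33\right) = \frac{7}{156} \left(-33\right) = - \frac{77}{52}$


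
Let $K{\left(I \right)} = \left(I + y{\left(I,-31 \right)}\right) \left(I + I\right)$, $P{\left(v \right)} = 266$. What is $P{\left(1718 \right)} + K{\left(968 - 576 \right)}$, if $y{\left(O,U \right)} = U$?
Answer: $283290$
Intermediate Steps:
$K{\left(I \right)} = 2 I \left(-31 + I\right)$ ($K{\left(I \right)} = \left(I - 31\right) \left(I + I\right) = \left(-31 + I\right) 2 I = 2 I \left(-31 + I\right)$)
$P{\left(1718 \right)} + K{\left(968 - 576 \right)} = 266 + 2 \left(968 - 576\right) \left(-31 + \left(968 - 576\right)\right) = 266 + 2 \cdot 392 \left(-31 + 392\right) = 266 + 2 \cdot 392 \cdot 361 = 266 + 283024 = 283290$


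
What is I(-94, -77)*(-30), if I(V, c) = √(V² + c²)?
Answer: -30*√14765 ≈ -3645.3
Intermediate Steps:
I(-94, -77)*(-30) = √((-94)² + (-77)²)*(-30) = √(8836 + 5929)*(-30) = √14765*(-30) = -30*√14765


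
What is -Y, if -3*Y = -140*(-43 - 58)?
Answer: 14140/3 ≈ 4713.3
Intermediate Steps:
Y = -14140/3 (Y = -(-140)*(-43 - 58)/3 = -(-140)*(-101)/3 = -⅓*14140 = -14140/3 ≈ -4713.3)
-Y = -1*(-14140/3) = 14140/3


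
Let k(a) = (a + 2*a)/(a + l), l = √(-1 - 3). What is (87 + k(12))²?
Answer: 11068605/1369 - 119772*I/1369 ≈ 8085.2 - 87.489*I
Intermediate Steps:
l = 2*I (l = √(-4) = 2*I ≈ 2.0*I)
k(a) = 3*a/(a + 2*I) (k(a) = (a + 2*a)/(a + 2*I) = (3*a)/(a + 2*I) = 3*a/(a + 2*I))
(87 + k(12))² = (87 + 3*12/(12 + 2*I))² = (87 + 3*12*((12 - 2*I)/148))² = (87 + (108/37 - 18*I/37))² = (3327/37 - 18*I/37)²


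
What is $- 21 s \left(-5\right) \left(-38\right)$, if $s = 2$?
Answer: $-7980$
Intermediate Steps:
$- 21 s \left(-5\right) \left(-38\right) = - 21 \cdot 2 \left(-5\right) \left(-38\right) = \left(-21\right) \left(-10\right) \left(-38\right) = 210 \left(-38\right) = -7980$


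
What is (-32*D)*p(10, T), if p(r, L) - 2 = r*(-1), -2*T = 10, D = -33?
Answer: -8448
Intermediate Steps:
T = -5 (T = -½*10 = -5)
p(r, L) = 2 - r (p(r, L) = 2 + r*(-1) = 2 - r)
(-32*D)*p(10, T) = (-32*(-33))*(2 - 1*10) = 1056*(2 - 10) = 1056*(-8) = -8448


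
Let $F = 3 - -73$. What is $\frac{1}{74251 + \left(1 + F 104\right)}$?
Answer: $\frac{1}{82156} \approx 1.2172 \cdot 10^{-5}$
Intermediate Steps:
$F = 76$ ($F = 3 + 73 = 76$)
$\frac{1}{74251 + \left(1 + F 104\right)} = \frac{1}{74251 + \left(1 + 76 \cdot 104\right)} = \frac{1}{74251 + \left(1 + 7904\right)} = \frac{1}{74251 + 7905} = \frac{1}{82156}$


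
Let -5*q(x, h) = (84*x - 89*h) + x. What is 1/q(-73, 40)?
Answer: 1/1953 ≈ 0.00051203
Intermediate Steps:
q(x, h) = -17*x + 89*h/5 (q(x, h) = -((84*x - 89*h) + x)/5 = -((-89*h + 84*x) + x)/5 = -(-89*h + 85*x)/5 = -17*x + 89*h/5)
1/q(-73, 40) = 1/(-17*(-73) + (89/5)*40) = 1/(1241 + 712) = 1/1953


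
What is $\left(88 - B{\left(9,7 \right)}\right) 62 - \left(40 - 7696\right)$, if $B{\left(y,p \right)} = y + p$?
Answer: $12120$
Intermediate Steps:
$B{\left(y,p \right)} = p + y$
$\left(88 - B{\left(9,7 \right)}\right) 62 - \left(40 - 7696\right) = \left(88 - \left(7 + 9\right)\right) 62 - \left(40 - 7696\right) = \left(88 - 16\right) 62 - \left(40 - 7696\right) = \left(88 - 16\right) 62 - -7656 = 72 \cdot 62 + 7656 = 4464 + 7656 = 12120$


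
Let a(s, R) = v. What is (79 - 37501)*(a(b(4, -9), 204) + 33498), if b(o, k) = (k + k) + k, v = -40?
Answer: -1252065276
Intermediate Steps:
b(o, k) = 3*k (b(o, k) = 2*k + k = 3*k)
a(s, R) = -40
(79 - 37501)*(a(b(4, -9), 204) + 33498) = (79 - 37501)*(-40 + 33498) = -37422*33458 = -1252065276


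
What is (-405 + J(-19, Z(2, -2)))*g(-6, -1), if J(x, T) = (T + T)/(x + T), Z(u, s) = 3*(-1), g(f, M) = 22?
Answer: -8904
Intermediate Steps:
Z(u, s) = -3
J(x, T) = 2*T/(T + x) (J(x, T) = (2*T)/(T + x) = 2*T/(T + x))
(-405 + J(-19, Z(2, -2)))*g(-6, -1) = (-405 + 2*(-3)/(-3 - 19))*22 = (-405 + 2*(-3)/(-22))*22 = (-405 + 2*(-3)*(-1/22))*22 = (-405 + 3/11)*22 = -4452/11*22 = -8904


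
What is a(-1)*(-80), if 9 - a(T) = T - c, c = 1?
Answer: -880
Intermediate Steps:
a(T) = 10 - T (a(T) = 9 - (T - 1*1) = 9 - (T - 1) = 9 - (-1 + T) = 9 + (1 - T) = 10 - T)
a(-1)*(-80) = (10 - 1*(-1))*(-80) = (10 + 1)*(-80) = 11*(-80) = -880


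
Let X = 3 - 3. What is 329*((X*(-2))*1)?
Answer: 0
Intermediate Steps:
X = 0
329*((X*(-2))*1) = 329*((0*(-2))*1) = 329*(0*1) = 329*0 = 0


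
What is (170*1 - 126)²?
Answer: 1936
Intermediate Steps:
(170*1 - 126)² = (170 - 126)² = 44² = 1936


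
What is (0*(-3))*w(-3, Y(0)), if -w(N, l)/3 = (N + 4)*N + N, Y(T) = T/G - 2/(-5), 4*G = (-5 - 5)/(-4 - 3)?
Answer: 0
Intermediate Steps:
G = 5/14 (G = ((-5 - 5)/(-4 - 3))/4 = (-10/(-7))/4 = (-10*(-⅐))/4 = (¼)*(10/7) = 5/14 ≈ 0.35714)
Y(T) = ⅖ + 14*T/5 (Y(T) = T/(5/14) - 2/(-5) = T*(14/5) - 2*(-⅕) = 14*T/5 + ⅖ = ⅖ + 14*T/5)
w(N, l) = -3*N - 3*N*(4 + N) (w(N, l) = -3*((N + 4)*N + N) = -3*((4 + N)*N + N) = -3*(N*(4 + N) + N) = -3*(N + N*(4 + N)) = -3*N - 3*N*(4 + N))
(0*(-3))*w(-3, Y(0)) = (0*(-3))*(-3*(-3)*(5 - 3)) = 0*(-3*(-3)*2) = 0*18 = 0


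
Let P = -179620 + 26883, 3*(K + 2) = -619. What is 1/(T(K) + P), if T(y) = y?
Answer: -3/458836 ≈ -6.5383e-6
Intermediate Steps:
K = -625/3 (K = -2 + (⅓)*(-619) = -2 - 619/3 = -625/3 ≈ -208.33)
P = -152737
1/(T(K) + P) = 1/(-625/3 - 152737) = 1/(-458836/3) = -3/458836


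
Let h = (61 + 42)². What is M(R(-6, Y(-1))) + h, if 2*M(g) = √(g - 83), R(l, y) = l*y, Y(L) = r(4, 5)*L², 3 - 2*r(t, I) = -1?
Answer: 10609 + I*√95/2 ≈ 10609.0 + 4.8734*I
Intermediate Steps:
r(t, I) = 2 (r(t, I) = 3/2 - ½*(-1) = 3/2 + ½ = 2)
Y(L) = 2*L²
h = 10609 (h = 103² = 10609)
M(g) = √(-83 + g)/2 (M(g) = √(g - 83)/2 = √(-83 + g)/2)
M(R(-6, Y(-1))) + h = √(-83 - 12*(-1)²)/2 + 10609 = √(-83 - 12)/2 + 10609 = √(-95)/2 + 10609 = (I*√95)/2 + 10609 = I*√95/2 + 10609 = 10609 + I*√95/2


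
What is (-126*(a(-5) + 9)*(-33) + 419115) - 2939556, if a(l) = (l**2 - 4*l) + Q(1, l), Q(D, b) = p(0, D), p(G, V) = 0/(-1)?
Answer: -2295909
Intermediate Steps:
p(G, V) = 0 (p(G, V) = 0*(-1) = 0)
Q(D, b) = 0
a(l) = l**2 - 4*l (a(l) = (l**2 - 4*l) + 0 = l**2 - 4*l)
(-126*(a(-5) + 9)*(-33) + 419115) - 2939556 = (-126*(-5*(-4 - 5) + 9)*(-33) + 419115) - 2939556 = (-126*(-5*(-9) + 9)*(-33) + 419115) - 2939556 = (-126*(45 + 9)*(-33) + 419115) - 2939556 = (-126*54*(-33) + 419115) - 2939556 = (-6804*(-33) + 419115) - 2939556 = (224532 + 419115) - 2939556 = 643647 - 2939556 = -2295909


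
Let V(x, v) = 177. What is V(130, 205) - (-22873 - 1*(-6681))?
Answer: 16369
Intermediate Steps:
V(130, 205) - (-22873 - 1*(-6681)) = 177 - (-22873 - 1*(-6681)) = 177 - (-22873 + 6681) = 177 - 1*(-16192) = 177 + 16192 = 16369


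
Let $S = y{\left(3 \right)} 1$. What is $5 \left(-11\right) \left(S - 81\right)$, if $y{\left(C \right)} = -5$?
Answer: $4730$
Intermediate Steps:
$S = -5$ ($S = \left(-5\right) 1 = -5$)
$5 \left(-11\right) \left(S - 81\right) = 5 \left(-11\right) \left(-5 - 81\right) = \left(-55\right) \left(-86\right) = 4730$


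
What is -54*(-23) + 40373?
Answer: 41615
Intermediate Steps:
-54*(-23) + 40373 = 1242 + 40373 = 41615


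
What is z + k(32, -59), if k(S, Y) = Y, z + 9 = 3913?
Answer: 3845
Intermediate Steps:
z = 3904 (z = -9 + 3913 = 3904)
z + k(32, -59) = 3904 - 59 = 3845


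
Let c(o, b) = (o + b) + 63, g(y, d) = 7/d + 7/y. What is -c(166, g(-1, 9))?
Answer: -2005/9 ≈ -222.78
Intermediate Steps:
c(o, b) = 63 + b + o (c(o, b) = (b + o) + 63 = 63 + b + o)
-c(166, g(-1, 9)) = -(63 + (7/9 + 7/(-1)) + 166) = -(63 + (7*(1/9) + 7*(-1)) + 166) = -(63 + (7/9 - 7) + 166) = -(63 - 56/9 + 166) = -1*2005/9 = -2005/9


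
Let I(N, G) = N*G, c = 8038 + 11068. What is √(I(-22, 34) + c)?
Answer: √18358 ≈ 135.49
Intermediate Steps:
c = 19106
I(N, G) = G*N
√(I(-22, 34) + c) = √(34*(-22) + 19106) = √(-748 + 19106) = √18358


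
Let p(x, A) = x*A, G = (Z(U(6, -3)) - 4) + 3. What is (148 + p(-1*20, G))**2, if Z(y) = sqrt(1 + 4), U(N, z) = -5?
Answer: 30224 - 6720*sqrt(5) ≈ 15198.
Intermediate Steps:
Z(y) = sqrt(5)
G = -1 + sqrt(5) (G = (sqrt(5) - 4) + 3 = (-4 + sqrt(5)) + 3 = -1 + sqrt(5) ≈ 1.2361)
p(x, A) = A*x
(148 + p(-1*20, G))**2 = (148 + (-1 + sqrt(5))*(-1*20))**2 = (148 + (-1 + sqrt(5))*(-20))**2 = (148 + (20 - 20*sqrt(5)))**2 = (168 - 20*sqrt(5))**2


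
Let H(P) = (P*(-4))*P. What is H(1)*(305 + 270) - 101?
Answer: -2401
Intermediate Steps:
H(P) = -4*P² (H(P) = (-4*P)*P = -4*P²)
H(1)*(305 + 270) - 101 = (-4*1²)*(305 + 270) - 101 = -4*1*575 - 101 = -4*575 - 101 = -2300 - 101 = -2401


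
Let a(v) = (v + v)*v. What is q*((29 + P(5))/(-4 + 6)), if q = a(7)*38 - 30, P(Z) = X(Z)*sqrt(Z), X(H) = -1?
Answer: 53563 - 1847*sqrt(5) ≈ 49433.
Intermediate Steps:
a(v) = 2*v**2 (a(v) = (2*v)*v = 2*v**2)
P(Z) = -sqrt(Z)
q = 3694 (q = (2*7**2)*38 - 30 = (2*49)*38 - 30 = 98*38 - 30 = 3724 - 30 = 3694)
q*((29 + P(5))/(-4 + 6)) = 3694*((29 - sqrt(5))/(-4 + 6)) = 3694*((29 - sqrt(5))/2) = 3694*((29 - sqrt(5))*(1/2)) = 3694*(29/2 - sqrt(5)/2) = 53563 - 1847*sqrt(5)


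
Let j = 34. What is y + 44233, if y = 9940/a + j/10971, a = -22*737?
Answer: 3934112679769/88941897 ≈ 44232.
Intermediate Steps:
a = -16214
y = -54250232/88941897 (y = 9940/(-16214) + 34/10971 = 9940*(-1/16214) + 34*(1/10971) = -4970/8107 + 34/10971 = -54250232/88941897 ≈ -0.60995)
y + 44233 = -54250232/88941897 + 44233 = 3934112679769/88941897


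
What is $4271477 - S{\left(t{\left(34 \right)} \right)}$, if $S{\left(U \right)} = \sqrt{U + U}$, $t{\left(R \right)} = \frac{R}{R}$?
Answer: $4271477 - \sqrt{2} \approx 4.2715 \cdot 10^{6}$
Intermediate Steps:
$t{\left(R \right)} = 1$
$S{\left(U \right)} = \sqrt{2} \sqrt{U}$ ($S{\left(U \right)} = \sqrt{2 U} = \sqrt{2} \sqrt{U}$)
$4271477 - S{\left(t{\left(34 \right)} \right)} = 4271477 - \sqrt{2} \sqrt{1} = 4271477 - \sqrt{2} \cdot 1 = 4271477 - \sqrt{2}$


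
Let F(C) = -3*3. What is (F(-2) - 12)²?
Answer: 441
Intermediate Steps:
F(C) = -9
(F(-2) - 12)² = (-9 - 12)² = (-21)² = 441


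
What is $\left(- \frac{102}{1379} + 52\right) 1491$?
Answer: $\frac{15252078}{197} \approx 77422.0$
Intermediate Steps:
$\left(- \frac{102}{1379} + 52\right) 1491 = \frac{71606}{1379} \cdot 1491 = \frac{15252078}{197}$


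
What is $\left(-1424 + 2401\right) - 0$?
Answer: $977$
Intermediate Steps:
$\left(-1424 + 2401\right) - 0 = 977 + 0 = 977$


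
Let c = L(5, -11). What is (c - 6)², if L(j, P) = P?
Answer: 289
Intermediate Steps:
c = -11
(c - 6)² = (-11 - 6)² = (-17)² = 289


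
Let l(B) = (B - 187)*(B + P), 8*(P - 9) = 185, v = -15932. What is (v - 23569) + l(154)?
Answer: -365145/8 ≈ -45643.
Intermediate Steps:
P = 257/8 (P = 9 + (1/8)*185 = 9 + 185/8 = 257/8 ≈ 32.125)
l(B) = (-187 + B)*(257/8 + B) (l(B) = (B - 187)*(B + 257/8) = (-187 + B)*(257/8 + B))
(v - 23569) + l(154) = (-15932 - 23569) + (-48059/8 + 154**2 - 1239/8*154) = -39501 + (-48059/8 + 23716 - 95403/4) = -39501 - 49137/8 = -365145/8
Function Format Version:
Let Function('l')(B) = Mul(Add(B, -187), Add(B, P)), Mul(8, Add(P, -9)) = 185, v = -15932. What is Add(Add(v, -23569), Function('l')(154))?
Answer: Rational(-365145, 8) ≈ -45643.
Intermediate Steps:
P = Rational(257, 8) (P = Add(9, Mul(Rational(1, 8), 185)) = Add(9, Rational(185, 8)) = Rational(257, 8) ≈ 32.125)
Function('l')(B) = Mul(Add(-187, B), Add(Rational(257, 8), B)) (Function('l')(B) = Mul(Add(B, -187), Add(B, Rational(257, 8))) = Mul(Add(-187, B), Add(Rational(257, 8), B)))
Add(Add(v, -23569), Function('l')(154)) = Add(Add(-15932, -23569), Add(Rational(-48059, 8), Pow(154, 2), Mul(Rational(-1239, 8), 154))) = Add(-39501, Add(Rational(-48059, 8), 23716, Rational(-95403, 4))) = Add(-39501, Rational(-49137, 8)) = Rational(-365145, 8)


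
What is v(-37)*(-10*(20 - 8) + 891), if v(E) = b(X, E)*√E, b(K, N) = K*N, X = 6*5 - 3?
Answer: -770229*I*√37 ≈ -4.6851e+6*I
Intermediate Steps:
X = 27 (X = 30 - 3 = 27)
v(E) = 27*E^(3/2) (v(E) = (27*E)*√E = 27*E^(3/2))
v(-37)*(-10*(20 - 8) + 891) = (27*(-37)^(3/2))*(-10*(20 - 8) + 891) = (27*(-37*I*√37))*(-10*12 + 891) = (-999*I*√37)*(-120 + 891) = -999*I*√37*771 = -770229*I*√37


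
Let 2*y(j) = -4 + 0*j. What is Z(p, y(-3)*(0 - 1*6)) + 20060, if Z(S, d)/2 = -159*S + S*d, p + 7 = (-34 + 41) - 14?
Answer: 24176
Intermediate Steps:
y(j) = -2 (y(j) = (-4 + 0*j)/2 = (-4 + 0)/2 = (½)*(-4) = -2)
p = -14 (p = -7 + ((-34 + 41) - 14) = -7 + (7 - 14) = -7 - 7 = -14)
Z(S, d) = -318*S + 2*S*d (Z(S, d) = 2*(-159*S + S*d) = -318*S + 2*S*d)
Z(p, y(-3)*(0 - 1*6)) + 20060 = 2*(-14)*(-159 - 2*(0 - 1*6)) + 20060 = 2*(-14)*(-159 - 2*(0 - 6)) + 20060 = 2*(-14)*(-159 - 2*(-6)) + 20060 = 2*(-14)*(-159 + 12) + 20060 = 2*(-14)*(-147) + 20060 = 4116 + 20060 = 24176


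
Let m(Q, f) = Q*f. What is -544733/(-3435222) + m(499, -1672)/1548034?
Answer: -144488335421/379845746682 ≈ -0.38039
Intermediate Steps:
-544733/(-3435222) + m(499, -1672)/1548034 = -544733/(-3435222) + (499*(-1672))/1548034 = -544733*(-1/3435222) - 834328*1/1548034 = 77819/490746 - 417164/774017 = -144488335421/379845746682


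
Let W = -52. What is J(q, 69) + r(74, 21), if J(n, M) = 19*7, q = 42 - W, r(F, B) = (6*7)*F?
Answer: 3241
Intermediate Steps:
r(F, B) = 42*F
q = 94 (q = 42 - 1*(-52) = 42 + 52 = 94)
J(n, M) = 133
J(q, 69) + r(74, 21) = 133 + 42*74 = 133 + 3108 = 3241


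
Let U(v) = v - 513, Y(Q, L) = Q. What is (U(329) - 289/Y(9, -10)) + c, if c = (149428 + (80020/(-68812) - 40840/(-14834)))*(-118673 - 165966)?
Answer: -48843411572894849248/1148351859 ≈ -4.2534e+10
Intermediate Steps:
U(v) = -513 + v
c = -5427045702747028117/127594651 (c = (149428 + (80020*(-1/68812) - 40840*(-1/14834)))*(-284639) = (149428 + (-20005/17203 + 20420/7417))*(-284639) = (149428 + 202908175/127594651)*(-284639) = (19066416417803/127594651)*(-284639) = -5427045702747028117/127594651 ≈ -4.2534e+10)
(U(329) - 289/Y(9, -10)) + c = ((-513 + 329) - 289/9) - 5427045702747028117/127594651 = (-184 - 289*⅑) - 5427045702747028117/127594651 = (-184 - 289/9) - 5427045702747028117/127594651 = -1945/9 - 5427045702747028117/127594651 = -48843411572894849248/1148351859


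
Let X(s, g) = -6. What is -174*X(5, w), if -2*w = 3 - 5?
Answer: 1044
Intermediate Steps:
w = 1 (w = -(3 - 5)/2 = -1/2*(-2) = 1)
-174*X(5, w) = -174*(-6) = 1044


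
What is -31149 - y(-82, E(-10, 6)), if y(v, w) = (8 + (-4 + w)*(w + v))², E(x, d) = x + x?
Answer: -6063085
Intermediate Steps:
E(x, d) = 2*x
y(v, w) = (8 + (-4 + w)*(v + w))²
-31149 - y(-82, E(-10, 6)) = -31149 - (8 + (2*(-10))² - 4*(-82) - 8*(-10) - 164*(-10))² = -31149 - (8 + (-20)² + 328 - 4*(-20) - 82*(-20))² = -31149 - (8 + 400 + 328 + 80 + 1640)² = -31149 - 1*2456² = -31149 - 1*6031936 = -31149 - 6031936 = -6063085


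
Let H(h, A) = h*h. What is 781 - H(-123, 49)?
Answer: -14348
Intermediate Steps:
H(h, A) = h²
781 - H(-123, 49) = 781 - 1*(-123)² = 781 - 1*15129 = 781 - 15129 = -14348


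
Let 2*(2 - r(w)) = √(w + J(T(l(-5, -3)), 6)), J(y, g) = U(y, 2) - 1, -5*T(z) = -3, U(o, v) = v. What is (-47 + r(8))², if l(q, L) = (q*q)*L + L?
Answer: 8649/4 ≈ 2162.3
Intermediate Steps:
l(q, L) = L + L*q² (l(q, L) = q²*L + L = L*q² + L = L + L*q²)
T(z) = ⅗ (T(z) = -⅕*(-3) = ⅗)
J(y, g) = 1 (J(y, g) = 2 - 1 = 1)
r(w) = 2 - √(1 + w)/2 (r(w) = 2 - √(w + 1)/2 = 2 - √(1 + w)/2)
(-47 + r(8))² = (-47 + (2 - √(1 + 8)/2))² = (-47 + (2 - √9/2))² = (-47 + (2 - ½*3))² = (-47 + (2 - 3/2))² = (-47 + ½)² = (-93/2)² = 8649/4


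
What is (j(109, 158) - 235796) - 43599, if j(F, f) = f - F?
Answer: -279346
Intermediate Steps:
(j(109, 158) - 235796) - 43599 = ((158 - 1*109) - 235796) - 43599 = ((158 - 109) - 235796) - 43599 = (49 - 235796) - 43599 = -235747 - 43599 = -279346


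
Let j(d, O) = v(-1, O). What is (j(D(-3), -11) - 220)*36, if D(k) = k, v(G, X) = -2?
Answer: -7992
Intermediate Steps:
j(d, O) = -2
(j(D(-3), -11) - 220)*36 = (-2 - 220)*36 = -222*36 = -7992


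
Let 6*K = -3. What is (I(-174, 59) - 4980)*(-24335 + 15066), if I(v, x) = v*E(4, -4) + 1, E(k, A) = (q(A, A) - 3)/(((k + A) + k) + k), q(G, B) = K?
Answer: 363557987/8 ≈ 4.5445e+7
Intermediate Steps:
K = -½ (K = (⅙)*(-3) = -½ ≈ -0.50000)
q(G, B) = -½
E(k, A) = -7/(2*(A + 3*k)) (E(k, A) = (-½ - 3)/(((k + A) + k) + k) = -7/(2*(((A + k) + k) + k)) = -7/(2*((A + 2*k) + k)) = -7/(2*(A + 3*k)))
I(v, x) = 1 - 7*v/16 (I(v, x) = v*(-7/(2*(-4) + 6*4)) + 1 = v*(-7/(-8 + 24)) + 1 = v*(-7/16) + 1 = -7*v/16 + 1 = 1 - 7*v/16)
(I(-174, 59) - 4980)*(-24335 + 15066) = ((1 - 7/16*(-174)) - 4980)*(-24335 + 15066) = ((1 + 609/8) - 4980)*(-9269) = (617/8 - 4980)*(-9269) = -39223/8*(-9269) = 363557987/8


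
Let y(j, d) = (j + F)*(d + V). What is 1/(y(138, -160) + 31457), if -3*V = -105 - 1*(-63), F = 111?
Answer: -1/4897 ≈ -0.00020421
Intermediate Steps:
V = 14 (V = -(-105 - 1*(-63))/3 = -(-105 + 63)/3 = -⅓*(-42) = 14)
y(j, d) = (14 + d)*(111 + j) (y(j, d) = (j + 111)*(d + 14) = (111 + j)*(14 + d) = (14 + d)*(111 + j))
1/(y(138, -160) + 31457) = 1/((1554 + 14*138 + 111*(-160) - 160*138) + 31457) = 1/((1554 + 1932 - 17760 - 22080) + 31457) = 1/(-36354 + 31457) = 1/(-4897) = -1/4897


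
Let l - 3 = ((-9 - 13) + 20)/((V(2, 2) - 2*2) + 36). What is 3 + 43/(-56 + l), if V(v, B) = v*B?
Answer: 2091/955 ≈ 2.1895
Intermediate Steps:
V(v, B) = B*v
l = 53/18 (l = 3 + ((-9 - 13) + 20)/((2*2 - 2*2) + 36) = 3 + (-22 + 20)/((4 - 4) + 36) = 3 - 2/(0 + 36) = 3 - 2/36 = 3 - 2*1/36 = 3 - 1/18 = 53/18 ≈ 2.9444)
3 + 43/(-56 + l) = 3 + 43/(-56 + 53/18) = 3 + 43/(-955/18) = 3 + 43*(-18/955) = 3 - 774/955 = 2091/955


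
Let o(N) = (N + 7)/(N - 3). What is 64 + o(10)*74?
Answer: 1706/7 ≈ 243.71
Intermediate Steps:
o(N) = (7 + N)/(-3 + N)
64 + o(10)*74 = 64 + ((7 + 10)/(-3 + 10))*74 = 64 + (17/7)*74 = 64 + 1258/7 = 1706/7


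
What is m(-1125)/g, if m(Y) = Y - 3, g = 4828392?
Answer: -47/201183 ≈ -0.00023362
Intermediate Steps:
m(Y) = -3 + Y
m(-1125)/g = (-3 - 1125)/4828392 = -1128*1/4828392 = -47/201183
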